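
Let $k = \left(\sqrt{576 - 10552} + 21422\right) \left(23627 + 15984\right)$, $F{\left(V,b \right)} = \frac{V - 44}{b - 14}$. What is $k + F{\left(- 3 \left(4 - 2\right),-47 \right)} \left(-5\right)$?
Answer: $\frac{51761357112}{61} + 79222 i \sqrt{2494} \approx 8.4855 \cdot 10^{8} + 3.9563 \cdot 10^{6} i$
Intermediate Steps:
$F{\left(V,b \right)} = \frac{-44 + V}{-14 + b}$
$k = 848546842 + 79222 i \sqrt{2494}$ ($k = \left(\sqrt{-9976} + 21422\right) 39611 = \left(2 i \sqrt{2494} + 21422\right) 39611 = \left(21422 + 2 i \sqrt{2494}\right) 39611 = 848546842 + 79222 i \sqrt{2494} \approx 8.4855 \cdot 10^{8} + 3.9563 \cdot 10^{6} i$)
$k + F{\left(- 3 \left(4 - 2\right),-47 \right)} \left(-5\right) = \left(848546842 + 79222 i \sqrt{2494}\right) + \frac{-44 - 3 \left(4 - 2\right)}{-14 - 47} \left(-5\right) = \left(848546842 + 79222 i \sqrt{2494}\right) + \frac{-44 - 6}{-61} \left(-5\right) = \left(848546842 + 79222 i \sqrt{2494}\right) + - \frac{-44 - 6}{61} \left(-5\right) = \left(848546842 + 79222 i \sqrt{2494}\right) + \left(- \frac{1}{61}\right) \left(-50\right) \left(-5\right) = \left(848546842 + 79222 i \sqrt{2494}\right) + \frac{50}{61} \left(-5\right) = \left(848546842 + 79222 i \sqrt{2494}\right) - \frac{250}{61} = \frac{51761357112}{61} + 79222 i \sqrt{2494}$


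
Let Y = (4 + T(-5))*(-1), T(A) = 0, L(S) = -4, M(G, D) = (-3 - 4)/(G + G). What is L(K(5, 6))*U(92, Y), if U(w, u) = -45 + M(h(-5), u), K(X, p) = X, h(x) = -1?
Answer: 166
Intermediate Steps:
M(G, D) = -7/(2*G) (M(G, D) = -7*1/(2*G) = -7/(2*G))
Y = -4 (Y = (4 + 0)*(-1) = 4*(-1) = -4)
U(w, u) = -83/2 (U(w, u) = -45 - 7/2/(-1) = -45 - 7/2*(-1) = -45 + 7/2 = -83/2)
L(K(5, 6))*U(92, Y) = -4*(-83/2) = 166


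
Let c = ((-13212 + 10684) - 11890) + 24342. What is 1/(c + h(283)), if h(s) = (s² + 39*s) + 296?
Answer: 1/101346 ≈ 9.8672e-6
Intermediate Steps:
h(s) = 296 + s² + 39*s
c = 9924 (c = (-2528 - 11890) + 24342 = -14418 + 24342 = 9924)
1/(c + h(283)) = 1/(9924 + (296 + 283² + 39*283)) = 1/(9924 + (296 + 80089 + 11037)) = 1/(9924 + 91422) = 1/101346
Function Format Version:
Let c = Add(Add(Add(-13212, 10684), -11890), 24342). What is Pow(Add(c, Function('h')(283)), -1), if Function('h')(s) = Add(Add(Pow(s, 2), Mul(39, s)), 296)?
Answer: Rational(1, 101346) ≈ 9.8672e-6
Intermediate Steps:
Function('h')(s) = Add(296, Pow(s, 2), Mul(39, s))
c = 9924 (c = Add(Add(-2528, -11890), 24342) = Add(-14418, 24342) = 9924)
Pow(Add(c, Function('h')(283)), -1) = Pow(Add(9924, Add(296, Pow(283, 2), Mul(39, 283))), -1) = Pow(Add(9924, Add(296, 80089, 11037)), -1) = Pow(Add(9924, 91422), -1) = Pow(101346, -1) = Rational(1, 101346)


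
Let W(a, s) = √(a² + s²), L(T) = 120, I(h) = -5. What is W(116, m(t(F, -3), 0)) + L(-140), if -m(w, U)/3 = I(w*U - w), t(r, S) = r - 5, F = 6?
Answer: 120 + √13681 ≈ 236.97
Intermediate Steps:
t(r, S) = -5 + r
m(w, U) = 15 (m(w, U) = -3*(-5) = 15)
W(116, m(t(F, -3), 0)) + L(-140) = √(116² + 15²) + 120 = √(13456 + 225) + 120 = √13681 + 120 = 120 + √13681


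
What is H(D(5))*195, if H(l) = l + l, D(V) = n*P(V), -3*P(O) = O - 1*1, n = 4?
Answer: -2080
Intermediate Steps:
P(O) = 1/3 - O/3 (P(O) = -(O - 1*1)/3 = -(O - 1)/3 = -(-1 + O)/3 = 1/3 - O/3)
D(V) = 4/3 - 4*V/3 (D(V) = 4*(1/3 - V/3) = 4/3 - 4*V/3)
H(l) = 2*l
H(D(5))*195 = (2*(4/3 - 4/3*5))*195 = (2*(4/3 - 20/3))*195 = (2*(-16/3))*195 = -32/3*195 = -2080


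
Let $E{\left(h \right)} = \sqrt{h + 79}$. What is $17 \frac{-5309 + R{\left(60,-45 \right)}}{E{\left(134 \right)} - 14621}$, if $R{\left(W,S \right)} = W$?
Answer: $\frac{1304675693}{213773428} + \frac{89233 \sqrt{213}}{213773428} \approx 6.1092$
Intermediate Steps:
$E{\left(h \right)} = \sqrt{79 + h}$
$17 \frac{-5309 + R{\left(60,-45 \right)}}{E{\left(134 \right)} - 14621} = 17 \frac{-5309 + 60}{\sqrt{79 + 134} - 14621} = 17 \left(- \frac{5249}{\sqrt{213} - 14621}\right) = 17 \left(- \frac{5249}{-14621 + \sqrt{213}}\right) = - \frac{89233}{-14621 + \sqrt{213}}$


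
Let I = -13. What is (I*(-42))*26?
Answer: 14196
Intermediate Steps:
(I*(-42))*26 = -13*(-42)*26 = 546*26 = 14196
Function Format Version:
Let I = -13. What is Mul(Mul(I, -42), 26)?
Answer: 14196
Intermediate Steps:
Mul(Mul(I, -42), 26) = Mul(Mul(-13, -42), 26) = Mul(546, 26) = 14196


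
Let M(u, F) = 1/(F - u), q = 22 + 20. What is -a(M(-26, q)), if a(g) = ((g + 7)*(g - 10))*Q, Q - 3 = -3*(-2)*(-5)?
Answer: -8744841/4624 ≈ -1891.2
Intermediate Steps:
q = 42
Q = -27 (Q = 3 - 3*(-2)*(-5) = 3 + 6*(-5) = 3 - 30 = -27)
a(g) = -27*(-10 + g)*(7 + g) (a(g) = ((g + 7)*(g - 10))*(-27) = ((7 + g)*(-10 + g))*(-27) = ((-10 + g)*(7 + g))*(-27) = -27*(-10 + g)*(7 + g))
-a(M(-26, q)) = -(1890 - 27/(42 - 1*(-26))² + 81/(42 - 1*(-26))) = -(1890 - 27/(42 + 26)² + 81/(42 + 26)) = -(1890 - 27*(1/68)² + 81/68) = -(1890 - 27*(1/68)² + 81*(1/68)) = -(1890 - 27*1/4624 + 81/68) = -(1890 - 27/4624 + 81/68) = -1*8744841/4624 = -8744841/4624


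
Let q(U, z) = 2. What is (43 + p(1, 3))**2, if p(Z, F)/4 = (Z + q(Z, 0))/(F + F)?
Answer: 2025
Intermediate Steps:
p(Z, F) = 2*(2 + Z)/F (p(Z, F) = 4*((Z + 2)/(F + F)) = 4*((2 + Z)/((2*F))) = 4*((2 + Z)*(1/(2*F))) = 4*((2 + Z)/(2*F)) = 2*(2 + Z)/F)
(43 + p(1, 3))**2 = (43 + 2*(2 + 1)/3)**2 = (43 + 2*(1/3)*3)**2 = (43 + 2)**2 = 45**2 = 2025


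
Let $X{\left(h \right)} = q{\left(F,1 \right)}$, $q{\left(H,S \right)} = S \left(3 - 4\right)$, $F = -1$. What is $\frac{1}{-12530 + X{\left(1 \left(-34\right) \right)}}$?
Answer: $- \frac{1}{12531} \approx -7.9802 \cdot 10^{-5}$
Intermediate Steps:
$q{\left(H,S \right)} = - S$ ($q{\left(H,S \right)} = S \left(-1\right) = - S$)
$X{\left(h \right)} = -1$ ($X{\left(h \right)} = \left(-1\right) 1 = -1$)
$\frac{1}{-12530 + X{\left(1 \left(-34\right) \right)}} = \frac{1}{-12530 - 1} = \frac{1}{-12531} = - \frac{1}{12531}$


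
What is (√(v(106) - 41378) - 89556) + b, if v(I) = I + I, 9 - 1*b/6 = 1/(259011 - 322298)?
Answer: -5664313068/63287 + 3*I*√4574 ≈ -89502.0 + 202.89*I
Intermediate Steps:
b = 3417504/63287 (b = 54 - 6/(259011 - 322298) = 54 - 6/(-63287) = 54 - 6*(-1/63287) = 54 + 6/63287 = 3417504/63287 ≈ 54.000)
v(I) = 2*I
(√(v(106) - 41378) - 89556) + b = (√(2*106 - 41378) - 89556) + 3417504/63287 = (√(212 - 41378) - 89556) + 3417504/63287 = (√(-41166) - 89556) + 3417504/63287 = (3*I*√4574 - 89556) + 3417504/63287 = (-89556 + 3*I*√4574) + 3417504/63287 = -5664313068/63287 + 3*I*√4574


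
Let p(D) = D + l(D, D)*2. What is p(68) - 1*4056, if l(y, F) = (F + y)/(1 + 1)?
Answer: -3852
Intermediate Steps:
l(y, F) = F/2 + y/2 (l(y, F) = (F + y)/2 = (F + y)*(½) = F/2 + y/2)
p(D) = 3*D (p(D) = D + (D/2 + D/2)*2 = D + D*2 = D + 2*D = 3*D)
p(68) - 1*4056 = 3*68 - 1*4056 = 204 - 4056 = -3852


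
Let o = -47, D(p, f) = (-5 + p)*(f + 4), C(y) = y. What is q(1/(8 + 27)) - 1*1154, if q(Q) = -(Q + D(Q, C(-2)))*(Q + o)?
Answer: -1984118/1225 ≈ -1619.7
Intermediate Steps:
D(p, f) = (-5 + p)*(4 + f)
q(Q) = -(-47 + Q)*(-10 + 3*Q) (q(Q) = -(Q + (-20 - 5*(-2) + 4*Q - 2*Q))*(Q - 47) = -(Q + (-20 + 10 + 4*Q - 2*Q))*(-47 + Q) = -(Q + (-10 + 2*Q))*(-47 + Q) = -(-10 + 3*Q)*(-47 + Q) = -(-47 + Q)*(-10 + 3*Q))
q(1/(8 + 27)) - 1*1154 = (-470 - 3/(8 + 27)**2 + 151/(8 + 27)) - 1*1154 = (-470 - 3*(1/35)**2 + 151/35) - 1154 = (-470 - 3*(1/35)**2 + 151*(1/35)) - 1154 = (-470 - 3*1/1225 + 151/35) - 1154 = (-470 - 3/1225 + 151/35) - 1154 = -570468/1225 - 1154 = -1984118/1225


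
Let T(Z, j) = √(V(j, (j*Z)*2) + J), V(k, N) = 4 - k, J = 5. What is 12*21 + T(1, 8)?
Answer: 253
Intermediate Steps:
T(Z, j) = √(9 - j) (T(Z, j) = √((4 - j) + 5) = √(9 - j))
12*21 + T(1, 8) = 12*21 + √(9 - 1*8) = 252 + √(9 - 8) = 252 + √1 = 252 + 1 = 253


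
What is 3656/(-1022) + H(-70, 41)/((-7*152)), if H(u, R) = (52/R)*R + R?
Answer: -284645/77672 ≈ -3.6647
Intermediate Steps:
H(u, R) = 52 + R
3656/(-1022) + H(-70, 41)/((-7*152)) = 3656/(-1022) + (52 + 41)/((-7*152)) = 3656*(-1/1022) + 93/(-1064) = -1828/511 + 93*(-1/1064) = -1828/511 - 93/1064 = -284645/77672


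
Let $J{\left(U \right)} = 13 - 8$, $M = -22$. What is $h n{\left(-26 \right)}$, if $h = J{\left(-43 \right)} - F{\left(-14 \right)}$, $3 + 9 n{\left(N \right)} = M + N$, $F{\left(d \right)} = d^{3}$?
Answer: $- \frac{46733}{3} \approx -15578.0$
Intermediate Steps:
$J{\left(U \right)} = 5$ ($J{\left(U \right)} = 13 - 8 = 5$)
$n{\left(N \right)} = - \frac{25}{9} + \frac{N}{9}$ ($n{\left(N \right)} = - \frac{1}{3} + \frac{-22 + N}{9} = - \frac{1}{3} + \left(- \frac{22}{9} + \frac{N}{9}\right) = - \frac{25}{9} + \frac{N}{9}$)
$h = 2749$ ($h = 5 - \left(-14\right)^{3} = 5 - -2744 = 5 + 2744 = 2749$)
$h n{\left(-26 \right)} = 2749 \left(- \frac{25}{9} + \frac{1}{9} \left(-26\right)\right) = 2749 \left(- \frac{25}{9} - \frac{26}{9}\right) = 2749 \left(- \frac{17}{3}\right) = - \frac{46733}{3}$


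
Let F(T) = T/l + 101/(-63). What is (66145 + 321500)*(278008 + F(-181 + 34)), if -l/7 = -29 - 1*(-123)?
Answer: 212733787814075/1974 ≈ 1.0777e+11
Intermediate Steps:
l = -658 (l = -7*(-29 - 1*(-123)) = -7*(-29 + 123) = -7*94 = -658)
F(T) = -101/63 - T/658 (F(T) = T/(-658) + 101/(-63) = T*(-1/658) + 101*(-1/63) = -T/658 - 101/63 = -101/63 - T/658)
(66145 + 321500)*(278008 + F(-181 + 34)) = (66145 + 321500)*(278008 + (-101/63 - (-181 + 34)/658)) = 387645*(278008 + (-101/63 - 1/658*(-147))) = 387645*(278008 + (-101/63 + 21/94)) = 387645*(278008 - 8171/5922) = 387645*(1646355205/5922) = 212733787814075/1974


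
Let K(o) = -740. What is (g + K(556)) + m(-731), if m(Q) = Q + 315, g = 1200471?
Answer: 1199315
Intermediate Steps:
m(Q) = 315 + Q
(g + K(556)) + m(-731) = (1200471 - 740) + (315 - 731) = 1199731 - 416 = 1199315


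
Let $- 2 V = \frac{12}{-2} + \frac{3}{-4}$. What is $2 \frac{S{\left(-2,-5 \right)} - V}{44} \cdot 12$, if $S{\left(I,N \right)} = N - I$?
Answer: $- \frac{153}{44} \approx -3.4773$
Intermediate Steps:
$V = \frac{27}{8}$ ($V = - \frac{\frac{12}{-2} + \frac{3}{-4}}{2} = - \frac{12 \left(- \frac{1}{2}\right) + 3 \left(- \frac{1}{4}\right)}{2} = - \frac{-6 - \frac{3}{4}}{2} = \left(- \frac{1}{2}\right) \left(- \frac{27}{4}\right) = \frac{27}{8} \approx 3.375$)
$2 \frac{S{\left(-2,-5 \right)} - V}{44} \cdot 12 = 2 \frac{\left(-5 - -2\right) - \frac{27}{8}}{44} \cdot 12 = 2 \left(\left(-5 + 2\right) - \frac{27}{8}\right) \frac{1}{44} \cdot 12 = 2 \left(-3 - \frac{27}{8}\right) \frac{1}{44} \cdot 12 = 2 \left(\left(- \frac{51}{8}\right) \frac{1}{44}\right) 12 = 2 \left(- \frac{51}{352}\right) 12 = \left(- \frac{51}{176}\right) 12 = - \frac{153}{44}$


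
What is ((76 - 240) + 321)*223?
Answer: 35011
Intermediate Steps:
((76 - 240) + 321)*223 = (-164 + 321)*223 = 157*223 = 35011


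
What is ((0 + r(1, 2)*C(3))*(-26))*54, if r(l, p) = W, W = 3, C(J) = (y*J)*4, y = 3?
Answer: -151632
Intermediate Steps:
C(J) = 12*J (C(J) = (3*J)*4 = 12*J)
r(l, p) = 3
((0 + r(1, 2)*C(3))*(-26))*54 = ((0 + 3*(12*3))*(-26))*54 = ((0 + 3*36)*(-26))*54 = ((0 + 108)*(-26))*54 = (108*(-26))*54 = -2808*54 = -151632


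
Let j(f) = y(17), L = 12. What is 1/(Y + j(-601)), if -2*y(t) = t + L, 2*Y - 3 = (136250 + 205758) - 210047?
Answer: 2/131935 ≈ 1.5159e-5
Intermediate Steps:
Y = 65982 (Y = 3/2 + ((136250 + 205758) - 210047)/2 = 3/2 + (342008 - 210047)/2 = 3/2 + (1/2)*131961 = 3/2 + 131961/2 = 65982)
y(t) = -6 - t/2 (y(t) = -(t + 12)/2 = -(12 + t)/2 = -6 - t/2)
j(f) = -29/2 (j(f) = -6 - 1/2*17 = -6 - 17/2 = -29/2)
1/(Y + j(-601)) = 1/(65982 - 29/2) = 1/(131935/2) = 2/131935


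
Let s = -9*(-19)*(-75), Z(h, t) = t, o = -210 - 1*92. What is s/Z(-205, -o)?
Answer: -12825/302 ≈ -42.467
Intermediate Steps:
o = -302 (o = -210 - 92 = -302)
s = -12825 (s = 171*(-75) = -12825)
s/Z(-205, -o) = -12825/((-1*(-302))) = -12825/302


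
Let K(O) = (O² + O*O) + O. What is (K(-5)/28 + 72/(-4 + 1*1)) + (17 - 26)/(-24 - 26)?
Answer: -15549/700 ≈ -22.213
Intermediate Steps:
K(O) = O + 2*O² (K(O) = (O² + O²) + O = 2*O² + O = O + 2*O²)
(K(-5)/28 + 72/(-4 + 1*1)) + (17 - 26)/(-24 - 26) = (-5*(1 + 2*(-5))/28 + 72/(-4 + 1*1)) + (17 - 26)/(-24 - 26) = (-5*(1 - 10)*(1/28) + 72/(-4 + 1)) - 9/(-50) = (-5*(-9)*(1/28) + 72/(-3)) - 9*(-1/50) = (45*(1/28) + 72*(-⅓)) + 9/50 = (45/28 - 24) + 9/50 = -627/28 + 9/50 = -15549/700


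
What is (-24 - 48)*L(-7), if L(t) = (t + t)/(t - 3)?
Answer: -504/5 ≈ -100.80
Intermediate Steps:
L(t) = 2*t/(-3 + t) (L(t) = (2*t)/(-3 + t) = 2*t/(-3 + t))
(-24 - 48)*L(-7) = (-24 - 48)*(2*(-7)/(-3 - 7)) = -144*(-7)/(-10) = -144*(-7)*(-1)/10 = -72*7/5 = -504/5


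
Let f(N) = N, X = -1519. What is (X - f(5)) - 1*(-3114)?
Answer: 1590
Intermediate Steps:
(X - f(5)) - 1*(-3114) = (-1519 - 1*5) - 1*(-3114) = (-1519 - 5) + 3114 = -1524 + 3114 = 1590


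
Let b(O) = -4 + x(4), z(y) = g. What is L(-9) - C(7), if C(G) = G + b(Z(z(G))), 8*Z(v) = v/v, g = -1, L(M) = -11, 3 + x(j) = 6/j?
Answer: -25/2 ≈ -12.500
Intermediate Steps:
x(j) = -3 + 6/j
z(y) = -1
Z(v) = ⅛ (Z(v) = (v/v)/8 = (⅛)*1 = ⅛)
b(O) = -11/2 (b(O) = -4 + (-3 + 6/4) = -4 + (-3 + 6*(¼)) = -4 + (-3 + 3/2) = -4 - 3/2 = -11/2)
C(G) = -11/2 + G (C(G) = G - 11/2 = -11/2 + G)
L(-9) - C(7) = -11 - (-11/2 + 7) = -11 - 1*3/2 = -11 - 3/2 = -25/2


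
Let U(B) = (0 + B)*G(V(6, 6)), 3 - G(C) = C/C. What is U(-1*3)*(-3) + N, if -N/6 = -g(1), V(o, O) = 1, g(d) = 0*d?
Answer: 18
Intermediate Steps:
g(d) = 0
G(C) = 2 (G(C) = 3 - C/C = 3 - 1*1 = 3 - 1 = 2)
U(B) = 2*B (U(B) = (0 + B)*2 = B*2 = 2*B)
N = 0 (N = -(-6)*0 = -6*0 = 0)
U(-1*3)*(-3) + N = (2*(-1*3))*(-3) + 0 = (2*(-3))*(-3) + 0 = -6*(-3) + 0 = 18 + 0 = 18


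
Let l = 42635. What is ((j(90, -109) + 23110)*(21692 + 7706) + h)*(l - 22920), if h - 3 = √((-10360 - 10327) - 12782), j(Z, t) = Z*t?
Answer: 7708434940145 + 19715*I*√33469 ≈ 7.7084e+12 + 3.6068e+6*I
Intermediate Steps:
h = 3 + I*√33469 (h = 3 + √((-10360 - 10327) - 12782) = 3 + √(-20687 - 12782) = 3 + √(-33469) = 3 + I*√33469 ≈ 3.0 + 182.95*I)
((j(90, -109) + 23110)*(21692 + 7706) + h)*(l - 22920) = ((90*(-109) + 23110)*(21692 + 7706) + (3 + I*√33469))*(42635 - 22920) = ((-9810 + 23110)*29398 + (3 + I*√33469))*19715 = (13300*29398 + (3 + I*√33469))*19715 = (390993400 + (3 + I*√33469))*19715 = (390993403 + I*√33469)*19715 = 7708434940145 + 19715*I*√33469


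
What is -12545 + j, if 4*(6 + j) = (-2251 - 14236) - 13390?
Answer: -80081/4 ≈ -20020.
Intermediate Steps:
j = -29901/4 (j = -6 + ((-2251 - 14236) - 13390)/4 = -6 + (-16487 - 13390)/4 = -6 + (1/4)*(-29877) = -6 - 29877/4 = -29901/4 ≈ -7475.3)
-12545 + j = -12545 - 29901/4 = -80081/4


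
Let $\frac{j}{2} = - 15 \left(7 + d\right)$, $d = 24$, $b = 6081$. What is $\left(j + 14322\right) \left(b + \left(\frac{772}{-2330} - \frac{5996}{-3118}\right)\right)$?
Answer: $\frac{147946994147952}{1816235} \approx 8.1458 \cdot 10^{7}$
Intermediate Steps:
$j = -930$ ($j = 2 \left(- 15 \left(7 + 24\right)\right) = 2 \left(\left(-15\right) 31\right) = 2 \left(-465\right) = -930$)
$\left(j + 14322\right) \left(b + \left(\frac{772}{-2330} - \frac{5996}{-3118}\right)\right) = \left(-930 + 14322\right) \left(6081 + \left(\frac{772}{-2330} - \frac{5996}{-3118}\right)\right) = 13392 \left(6081 + \left(772 \left(- \frac{1}{2330}\right) - - \frac{2998}{1559}\right)\right) = 13392 \left(6081 + \left(- \frac{386}{1165} + \frac{2998}{1559}\right)\right) = 13392 \left(6081 + \frac{2890896}{1816235}\right) = 13392 \cdot \frac{11047415931}{1816235} = \frac{147946994147952}{1816235}$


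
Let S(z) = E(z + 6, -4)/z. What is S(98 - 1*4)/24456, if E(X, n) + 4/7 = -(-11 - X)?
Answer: 773/16092048 ≈ 4.8036e-5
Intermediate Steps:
E(X, n) = 73/7 + X (E(X, n) = -4/7 - (-11 - X) = -4/7 + (11 + X) = 73/7 + X)
S(z) = (115/7 + z)/z (S(z) = (73/7 + (z + 6))/z = (73/7 + (6 + z))/z = (115/7 + z)/z)
S(98 - 1*4)/24456 = ((115/7 + (98 - 1*4))/(98 - 1*4))/24456 = ((115/7 + (98 - 4))/(98 - 4))*(1/24456) = ((115/7 + 94)/94)*(1/24456) = ((1/94)*(773/7))*(1/24456) = (773/658)*(1/24456) = 773/16092048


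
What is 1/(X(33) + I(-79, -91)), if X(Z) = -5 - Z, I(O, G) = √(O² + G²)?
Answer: 19/6539 + √14522/13078 ≈ 0.012120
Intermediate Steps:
I(O, G) = √(G² + O²)
1/(X(33) + I(-79, -91)) = 1/((-5 - 1*33) + √((-91)² + (-79)²)) = 1/((-5 - 33) + √(8281 + 6241)) = 1/(-38 + √14522)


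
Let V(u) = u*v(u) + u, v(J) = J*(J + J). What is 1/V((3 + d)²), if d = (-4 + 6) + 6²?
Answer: 1/9500210163 ≈ 1.0526e-10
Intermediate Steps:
d = 38 (d = 2 + 36 = 38)
v(J) = 2*J² (v(J) = J*(2*J) = 2*J²)
V(u) = u + 2*u³ (V(u) = u*(2*u²) + u = 2*u³ + u = u + 2*u³)
1/V((3 + d)²) = 1/((3 + 38)² + 2*((3 + 38)²)³) = 1/(41² + 2*(41²)³) = 1/(1681 + 2*1681³) = 1/(1681 + 2*4750104241) = 1/(1681 + 9500208482) = 1/9500210163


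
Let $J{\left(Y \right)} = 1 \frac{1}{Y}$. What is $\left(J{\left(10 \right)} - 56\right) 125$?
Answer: $- \frac{13975}{2} \approx -6987.5$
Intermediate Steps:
$J{\left(Y \right)} = \frac{1}{Y}$
$\left(J{\left(10 \right)} - 56\right) 125 = \left(\frac{1}{10} - 56\right) 125 = \left(- \frac{559}{10}\right) 125 = - \frac{13975}{2}$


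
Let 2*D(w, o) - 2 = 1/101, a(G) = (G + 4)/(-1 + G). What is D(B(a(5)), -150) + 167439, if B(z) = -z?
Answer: 33822881/202 ≈ 1.6744e+5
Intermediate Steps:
a(G) = (4 + G)/(-1 + G)
D(w, o) = 203/202 (D(w, o) = 1 + (½)/101 = 1 + (½)*(1/101) = 1 + 1/202 = 203/202)
D(B(a(5)), -150) + 167439 = 203/202 + 167439 = 33822881/202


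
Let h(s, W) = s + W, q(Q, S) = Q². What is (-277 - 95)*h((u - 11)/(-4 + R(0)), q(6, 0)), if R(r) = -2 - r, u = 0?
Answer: -14074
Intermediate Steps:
h(s, W) = W + s
(-277 - 95)*h((u - 11)/(-4 + R(0)), q(6, 0)) = (-277 - 95)*(6² + (0 - 11)/(-4 + (-2 - 1*0))) = -372*(36 - 11/(-4 + (-2 + 0))) = -372*(36 - 11/(-4 - 2)) = -372*(36 - 11/(-6)) = -372*(36 - 11*(-⅙)) = -372*(36 + 11/6) = -372*227/6 = -14074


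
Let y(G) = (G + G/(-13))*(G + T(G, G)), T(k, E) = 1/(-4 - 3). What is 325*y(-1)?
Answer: 2400/7 ≈ 342.86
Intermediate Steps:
T(k, E) = -⅐ (T(k, E) = 1/(-7) = -⅐)
y(G) = 12*G*(-⅐ + G)/13 (y(G) = (G + G/(-13))*(G - ⅐) = (G + G*(-1/13))*(-⅐ + G) = (G - G/13)*(-⅐ + G) = (12*G/13)*(-⅐ + G) = 12*G*(-⅐ + G)/13)
325*y(-1) = 325*((12/91)*(-1)*(-1 + 7*(-1))) = 325*((12/91)*(-1)*(-1 - 7)) = 325*((12/91)*(-1)*(-8)) = 325*(96/91) = 2400/7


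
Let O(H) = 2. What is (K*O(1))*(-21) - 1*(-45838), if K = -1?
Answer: 45880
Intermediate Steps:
(K*O(1))*(-21) - 1*(-45838) = -1*2*(-21) - 1*(-45838) = -2*(-21) + 45838 = 42 + 45838 = 45880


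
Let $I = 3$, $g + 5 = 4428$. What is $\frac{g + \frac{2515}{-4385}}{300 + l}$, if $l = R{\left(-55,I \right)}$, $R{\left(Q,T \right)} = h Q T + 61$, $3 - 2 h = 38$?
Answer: $\frac{7756936}{5697869} \approx 1.3614$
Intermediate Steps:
$h = - \frac{35}{2}$ ($h = \frac{3}{2} - 19 = - \frac{35}{2} \approx -17.5$)
$g = 4423$ ($g = -5 + 4428 = 4423$)
$R{\left(Q,T \right)} = 61 - \frac{35 Q T}{2}$ ($R{\left(Q,T \right)} = - \frac{35 Q}{2} T + 61 = - \frac{35 Q T}{2} + 61 = 61 - \frac{35 Q T}{2}$)
$l = \frac{5897}{2}$ ($l = 61 - \left(- \frac{1925}{2}\right) 3 = 61 + \frac{5775}{2} = \frac{5897}{2} \approx 2948.5$)
$\frac{g + \frac{2515}{-4385}}{300 + l} = \frac{4423 + \frac{2515}{-4385}}{300 + \frac{5897}{2}} = \frac{4423 + 2515 \left(- \frac{1}{4385}\right)}{\frac{6497}{2}} = \left(4423 - \frac{503}{877}\right) \frac{2}{6497} = \frac{3878468}{877} \cdot \frac{2}{6497} = \frac{7756936}{5697869}$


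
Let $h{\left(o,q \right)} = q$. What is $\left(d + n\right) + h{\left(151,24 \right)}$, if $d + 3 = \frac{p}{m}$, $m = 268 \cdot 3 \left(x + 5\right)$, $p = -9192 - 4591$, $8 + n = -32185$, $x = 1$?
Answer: $- \frac{155211511}{4824} \approx -32175.0$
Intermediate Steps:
$n = -32193$ ($n = -8 - 32185 = -32193$)
$p = -13783$
$m = 4824$ ($m = 268 \cdot 3 \left(1 + 5\right) = 268 \cdot 3 \cdot 6 = 268 \cdot 18 = 4824$)
$d = - \frac{28255}{4824}$ ($d = -3 - \frac{13783}{4824} = - \frac{28255}{4824} \approx -5.8572$)
$\left(d + n\right) + h{\left(151,24 \right)} = \left(- \frac{28255}{4824} - 32193\right) + 24 = - \frac{155327287}{4824} + 24 = - \frac{155211511}{4824}$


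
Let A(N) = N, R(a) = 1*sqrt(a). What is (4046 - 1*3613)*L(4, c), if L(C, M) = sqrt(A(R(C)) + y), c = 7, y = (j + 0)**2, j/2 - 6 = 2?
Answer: 433*sqrt(258) ≈ 6955.0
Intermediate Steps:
j = 16 (j = 12 + 2*2 = 12 + 4 = 16)
R(a) = sqrt(a)
y = 256 (y = (16 + 0)**2 = 16**2 = 256)
L(C, M) = sqrt(256 + sqrt(C)) (L(C, M) = sqrt(sqrt(C) + 256) = sqrt(256 + sqrt(C)))
(4046 - 1*3613)*L(4, c) = (4046 - 1*3613)*sqrt(256 + sqrt(4)) = (4046 - 3613)*sqrt(256 + 2) = 433*sqrt(258)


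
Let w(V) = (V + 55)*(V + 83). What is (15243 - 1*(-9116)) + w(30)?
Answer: 33964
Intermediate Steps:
w(V) = (55 + V)*(83 + V)
(15243 - 1*(-9116)) + w(30) = (15243 - 1*(-9116)) + (4565 + 30**2 + 138*30) = (15243 + 9116) + (4565 + 900 + 4140) = 24359 + 9605 = 33964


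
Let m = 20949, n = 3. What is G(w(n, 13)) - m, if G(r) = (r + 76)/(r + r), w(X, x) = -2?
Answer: -41935/2 ≈ -20968.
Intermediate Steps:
G(r) = (76 + r)/(2*r) (G(r) = (76 + r)/((2*r)) = (76 + r)*(1/(2*r)) = (76 + r)/(2*r))
G(w(n, 13)) - m = (½)*(76 - 2)/(-2) - 1*20949 = (½)*(-½)*74 - 20949 = -37/2 - 20949 = -41935/2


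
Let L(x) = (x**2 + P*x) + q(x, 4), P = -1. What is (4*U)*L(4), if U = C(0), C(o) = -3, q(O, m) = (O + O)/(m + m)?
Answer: -156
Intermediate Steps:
q(O, m) = O/m (q(O, m) = (2*O)/((2*m)) = (2*O)*(1/(2*m)) = O/m)
L(x) = x**2 - 3*x/4 (L(x) = (x**2 - x) + x/4 = x**2 - 3*x/4)
U = -3
(4*U)*L(4) = (4*(-3))*((1/4)*4*(-3 + 4*4)) = -3*4*(-3 + 16) = -3*4*13 = -12*13 = -156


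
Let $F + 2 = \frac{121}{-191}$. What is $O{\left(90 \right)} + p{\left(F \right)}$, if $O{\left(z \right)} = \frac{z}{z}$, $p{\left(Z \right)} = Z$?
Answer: $- \frac{312}{191} \approx -1.6335$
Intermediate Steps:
$F = - \frac{503}{191}$ ($F = -2 + \frac{121}{-191} = -2 + 121 \left(- \frac{1}{191}\right) = -2 - \frac{121}{191} = - \frac{503}{191} \approx -2.6335$)
$O{\left(z \right)} = 1$
$O{\left(90 \right)} + p{\left(F \right)} = 1 - \frac{503}{191} = - \frac{312}{191}$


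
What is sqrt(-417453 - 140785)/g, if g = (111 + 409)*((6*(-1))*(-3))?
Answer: I*sqrt(558238)/9360 ≈ 0.079824*I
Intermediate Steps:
g = 9360 (g = 520*(-6*(-3)) = 520*18 = 9360)
sqrt(-417453 - 140785)/g = sqrt(-417453 - 140785)/9360 = sqrt(-558238)*(1/9360) = (I*sqrt(558238))*(1/9360) = I*sqrt(558238)/9360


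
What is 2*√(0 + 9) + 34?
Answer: 40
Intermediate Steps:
2*√(0 + 9) + 34 = 2*√9 + 34 = 2*3 + 34 = 6 + 34 = 40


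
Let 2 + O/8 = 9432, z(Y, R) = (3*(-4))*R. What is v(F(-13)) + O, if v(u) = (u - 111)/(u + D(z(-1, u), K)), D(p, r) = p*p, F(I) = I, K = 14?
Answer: 1834926996/24323 ≈ 75440.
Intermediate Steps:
z(Y, R) = -12*R
D(p, r) = p²
v(u) = (-111 + u)/(u + 144*u²) (v(u) = (u - 111)/(u + (-12*u)²) = (-111 + u)/(u + 144*u²))
O = 75440 (O = -16 + 8*9432 = -16 + 75456 = 75440)
v(F(-13)) + O = (-111 - 13)/((-13)*(1 + 144*(-13))) + 75440 = -1/13*(-124)/(1 - 1872) + 75440 = -1/13*(-124)/(-1871) + 75440 = -1/13*(-1/1871)*(-124) + 75440 = -124/24323 + 75440 = 1834926996/24323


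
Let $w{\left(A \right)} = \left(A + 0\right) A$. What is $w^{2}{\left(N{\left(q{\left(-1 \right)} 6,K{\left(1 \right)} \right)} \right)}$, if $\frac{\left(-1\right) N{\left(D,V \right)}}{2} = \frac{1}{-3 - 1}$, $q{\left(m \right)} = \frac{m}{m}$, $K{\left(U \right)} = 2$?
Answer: $\frac{1}{16} \approx 0.0625$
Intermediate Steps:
$q{\left(m \right)} = 1$
$N{\left(D,V \right)} = \frac{1}{2}$ ($N{\left(D,V \right)} = - \frac{2}{-3 - 1} = - \frac{2}{-4} = \left(-2\right) \left(- \frac{1}{4}\right) = \frac{1}{2}$)
$w{\left(A \right)} = A^{2}$ ($w{\left(A \right)} = A A = A^{2}$)
$w^{2}{\left(N{\left(q{\left(-1 \right)} 6,K{\left(1 \right)} \right)} \right)} = \left(\left(\frac{1}{2}\right)^{2}\right)^{2} = \left(\frac{1}{4}\right)^{2} = \frac{1}{16}$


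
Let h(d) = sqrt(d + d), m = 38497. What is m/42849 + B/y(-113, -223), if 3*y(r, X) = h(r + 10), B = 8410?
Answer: 38497/42849 - 12615*I*sqrt(206)/103 ≈ 0.89843 - 1757.9*I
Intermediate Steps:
h(d) = sqrt(2)*sqrt(d) (h(d) = sqrt(2*d) = sqrt(2)*sqrt(d))
y(r, X) = sqrt(2)*sqrt(10 + r)/3 (y(r, X) = (sqrt(2)*sqrt(r + 10))/3 = (sqrt(2)*sqrt(10 + r))/3 = sqrt(2)*sqrt(10 + r)/3)
m/42849 + B/y(-113, -223) = 38497/42849 + 8410/((sqrt(20 + 2*(-113))/3)) = 38497*(1/42849) + 8410/((sqrt(20 - 226)/3)) = 38497/42849 + 8410/((sqrt(-206)/3)) = 38497/42849 + 8410/(((I*sqrt(206))/3)) = 38497/42849 + 8410/((I*sqrt(206)/3)) = 38497/42849 + 8410*(-3*I*sqrt(206)/206) = 38497/42849 - 12615*I*sqrt(206)/103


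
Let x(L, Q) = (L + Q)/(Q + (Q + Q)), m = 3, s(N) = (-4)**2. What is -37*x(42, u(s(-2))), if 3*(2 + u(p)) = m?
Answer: 1517/3 ≈ 505.67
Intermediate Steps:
s(N) = 16
u(p) = -1 (u(p) = -2 + (1/3)*3 = -2 + 1 = -1)
x(L, Q) = (L + Q)/(3*Q) (x(L, Q) = (L + Q)/(Q + 2*Q) = (L + Q)/((3*Q)) = (L + Q)*(1/(3*Q)) = (L + Q)/(3*Q))
-37*x(42, u(s(-2))) = -37*(42 - 1)/(3*(-1)) = -37*(-1)*41/3 = -37*(-41/3) = 1517/3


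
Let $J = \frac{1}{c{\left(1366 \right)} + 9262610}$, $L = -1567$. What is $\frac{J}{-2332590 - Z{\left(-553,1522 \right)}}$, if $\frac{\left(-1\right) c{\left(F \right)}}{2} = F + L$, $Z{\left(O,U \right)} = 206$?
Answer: $- \frac{1}{21608717341552} \approx -4.6278 \cdot 10^{-14}$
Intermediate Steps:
$c{\left(F \right)} = 3134 - 2 F$ ($c{\left(F \right)} = - 2 \left(F - 1567\right) = - 2 \left(-1567 + F\right) = 3134 - 2 F$)
$J = \frac{1}{9263012}$ ($J = \frac{1}{\left(3134 - 2732\right) + 9262610} = \frac{1}{402 + 9262610} = \frac{1}{9263012} \approx 1.0796 \cdot 10^{-7}$)
$\frac{J}{-2332590 - Z{\left(-553,1522 \right)}} = \frac{1}{9263012 \left(-2332590 - 206\right)} = \frac{1}{9263012 \left(-2332796\right)} = \frac{1}{9263012} \left(- \frac{1}{2332796}\right) = - \frac{1}{21608717341552}$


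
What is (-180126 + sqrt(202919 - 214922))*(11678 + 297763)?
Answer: -55738369566 + 309441*I*sqrt(12003) ≈ -5.5738e+10 + 3.3902e+7*I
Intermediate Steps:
(-180126 + sqrt(202919 - 214922))*(11678 + 297763) = (-180126 + sqrt(-12003))*309441 = (-180126 + I*sqrt(12003))*309441 = -55738369566 + 309441*I*sqrt(12003)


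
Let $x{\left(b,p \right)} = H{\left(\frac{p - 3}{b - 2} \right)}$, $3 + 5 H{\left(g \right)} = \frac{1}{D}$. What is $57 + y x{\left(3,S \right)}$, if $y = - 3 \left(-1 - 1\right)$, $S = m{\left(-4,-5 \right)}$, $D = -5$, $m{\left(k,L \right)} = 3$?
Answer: $\frac{1329}{25} \approx 53.16$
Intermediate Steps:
$S = 3$
$H{\left(g \right)} = - \frac{16}{25}$ ($H{\left(g \right)} = - \frac{3}{5} + \frac{1}{5 \left(-5\right)} = - \frac{3}{5} + \frac{1}{5} \left(- \frac{1}{5}\right) = - \frac{3}{5} - \frac{1}{25} = - \frac{16}{25}$)
$x{\left(b,p \right)} = - \frac{16}{25}$
$y = 6$ ($y = \left(-3\right) \left(-2\right) = 6$)
$57 + y x{\left(3,S \right)} = 57 + 6 \left(- \frac{16}{25}\right) = 57 - \frac{96}{25} = \frac{1329}{25}$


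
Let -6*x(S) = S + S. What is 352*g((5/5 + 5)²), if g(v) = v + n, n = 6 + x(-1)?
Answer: 44704/3 ≈ 14901.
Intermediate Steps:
x(S) = -S/3 (x(S) = -(S + S)/6 = -S/3)
n = 19/3 (n = 6 - ⅓*(-1) = 6 + ⅓ = 19/3 ≈ 6.3333)
g(v) = 19/3 + v (g(v) = v + 19/3 = 19/3 + v)
352*g((5/5 + 5)²) = 352*(19/3 + (5/5 + 5)²) = 352*(19/3 + (5*(⅕) + 5)²) = 352*(19/3 + (1 + 5)²) = 352*(19/3 + 6²) = 352*(19/3 + 36) = 352*(127/3) = 44704/3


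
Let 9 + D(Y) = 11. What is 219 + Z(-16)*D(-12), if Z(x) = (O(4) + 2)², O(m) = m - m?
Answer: 227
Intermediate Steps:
O(m) = 0
D(Y) = 2 (D(Y) = -9 + 11 = 2)
Z(x) = 4 (Z(x) = (0 + 2)² = 2² = 4)
219 + Z(-16)*D(-12) = 219 + 4*2 = 219 + 8 = 227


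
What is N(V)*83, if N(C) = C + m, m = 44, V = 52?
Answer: 7968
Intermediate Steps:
N(C) = 44 + C (N(C) = C + 44 = 44 + C)
N(V)*83 = (44 + 52)*83 = 96*83 = 7968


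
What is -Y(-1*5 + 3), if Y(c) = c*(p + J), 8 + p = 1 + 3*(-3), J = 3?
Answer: -26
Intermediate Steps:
p = -16 (p = -8 + (1 + 3*(-3)) = -8 + (1 - 9) = -8 - 8 = -16)
Y(c) = -13*c (Y(c) = c*(-16 + 3) = c*(-13) = -13*c)
-Y(-1*5 + 3) = -(-13)*(-1*5 + 3) = -(-13)*(-5 + 3) = -(-13)*(-2) = -1*26 = -26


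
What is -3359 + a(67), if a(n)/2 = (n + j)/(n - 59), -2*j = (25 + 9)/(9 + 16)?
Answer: -167121/50 ≈ -3342.4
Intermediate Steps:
j = -17/25 (j = -(25 + 9)/(2*(9 + 16)) = -17/25 ≈ -0.68000)
a(n) = 2*(-17/25 + n)/(-59 + n) (a(n) = 2*((n - 17/25)/(n - 59)) = 2*((-17/25 + n)/(-59 + n)) = 2*(-17/25 + n)/(-59 + n))
-3359 + a(67) = -3359 + 2*(-17 + 25*67)/(25*(-59 + 67)) = -3359 + (2/25)*(-17 + 1675)/8 = -3359 + (2/25)*(⅛)*1658 = -3359 + 829/50 = -167121/50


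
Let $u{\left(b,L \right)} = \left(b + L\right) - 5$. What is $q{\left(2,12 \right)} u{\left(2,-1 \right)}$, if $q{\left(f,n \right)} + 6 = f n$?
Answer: $-72$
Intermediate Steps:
$q{\left(f,n \right)} = -6 + f n$
$u{\left(b,L \right)} = -5 + L + b$ ($u{\left(b,L \right)} = \left(L + b\right) - 5 = -5 + L + b$)
$q{\left(2,12 \right)} u{\left(2,-1 \right)} = \left(-6 + 2 \cdot 12\right) \left(-5 - 1 + 2\right) = \left(-6 + 24\right) \left(-4\right) = 18 \left(-4\right) = -72$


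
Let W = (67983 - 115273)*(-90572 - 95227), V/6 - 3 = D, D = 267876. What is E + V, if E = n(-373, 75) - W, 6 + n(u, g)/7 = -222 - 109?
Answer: -8784829795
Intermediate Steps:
n(u, g) = -2359 (n(u, g) = -42 + 7*(-222 - 109) = -42 + 7*(-331) = -42 - 2317 = -2359)
V = 1607274 (V = 18 + 6*267876 = 18 + 1607256 = 1607274)
W = 8786434710 (W = -47290*(-185799) = 8786434710)
E = -8786437069 (E = -2359 - 1*8786434710 = -2359 - 8786434710 = -8786437069)
E + V = -8786437069 + 1607274 = -8784829795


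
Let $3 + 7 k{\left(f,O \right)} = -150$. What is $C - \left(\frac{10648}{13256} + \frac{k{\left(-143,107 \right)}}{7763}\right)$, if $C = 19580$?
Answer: $\frac{1762970590110}{90043037} \approx 19579.0$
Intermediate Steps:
$k{\left(f,O \right)} = - \frac{153}{7}$ ($k{\left(f,O \right)} = - \frac{3}{7} + \frac{1}{7} \left(-150\right) = - \frac{3}{7} - \frac{150}{7} = - \frac{153}{7}$)
$C - \left(\frac{10648}{13256} + \frac{k{\left(-143,107 \right)}}{7763}\right) = 19580 - \left(\frac{10648}{13256} - \frac{153}{7 \cdot 7763}\right) = 19580 - \left(10648 \cdot \frac{1}{13256} - \frac{153}{54341}\right) = 19580 - \left(\frac{1331}{1657} - \frac{153}{54341}\right) = 19580 - \frac{72074350}{90043037} = \frac{1762970590110}{90043037}$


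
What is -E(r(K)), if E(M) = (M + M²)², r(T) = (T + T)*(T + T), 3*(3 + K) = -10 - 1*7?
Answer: -53816191746304/6561 ≈ -8.2024e+9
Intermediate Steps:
K = -26/3 (K = -3 + (-10 - 1*7)/3 = -3 + (-10 - 7)/3 = -3 + (⅓)*(-17) = -3 - 17/3 = -26/3 ≈ -8.6667)
r(T) = 4*T² (r(T) = (2*T)*(2*T) = 4*T²)
-E(r(K)) = -(4*(-26/3)²)²*(1 + 4*(-26/3)²)² = -(4*(676/9))²*(1 + 4*(676/9))² = -(2704/9)²*(1 + 2704/9)² = -7311616*(2713/9)²/81 = -7311616*7360369/(81*81) = -1*53816191746304/6561 = -53816191746304/6561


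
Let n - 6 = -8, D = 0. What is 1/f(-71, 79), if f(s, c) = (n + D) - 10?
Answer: -1/12 ≈ -0.083333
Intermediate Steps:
n = -2 (n = 6 - 8 = -2)
f(s, c) = -12 (f(s, c) = (-2 + 0) - 10 = -2 - 10 = -12)
1/f(-71, 79) = 1/(-12) = -1/12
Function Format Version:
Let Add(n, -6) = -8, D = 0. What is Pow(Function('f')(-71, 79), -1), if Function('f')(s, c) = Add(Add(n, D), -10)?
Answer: Rational(-1, 12) ≈ -0.083333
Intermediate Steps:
n = -2 (n = Add(6, -8) = -2)
Function('f')(s, c) = -12 (Function('f')(s, c) = Add(Add(-2, 0), -10) = Add(-2, -10) = -12)
Pow(Function('f')(-71, 79), -1) = Pow(-12, -1) = Rational(-1, 12)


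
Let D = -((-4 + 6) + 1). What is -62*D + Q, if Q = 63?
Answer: 249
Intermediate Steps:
D = -3 (D = -(2 + 1) = -1*3 = -3)
-62*D + Q = -62*(-3) + 63 = 186 + 63 = 249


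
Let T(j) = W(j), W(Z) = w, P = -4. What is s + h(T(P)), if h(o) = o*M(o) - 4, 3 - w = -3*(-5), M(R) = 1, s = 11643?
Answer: 11627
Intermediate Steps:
w = -12 (w = 3 - (-3)*(-5) = 3 - 1*15 = 3 - 15 = -12)
W(Z) = -12
T(j) = -12
h(o) = -4 + o (h(o) = o*1 - 4 = o - 4 = -4 + o)
s + h(T(P)) = 11643 + (-4 - 12) = 11643 - 16 = 11627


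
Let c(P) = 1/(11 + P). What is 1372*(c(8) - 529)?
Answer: -13788600/19 ≈ -7.2572e+5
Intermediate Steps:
1372*(c(8) - 529) = 1372*(1/(11 + 8) - 529) = 1372*(1/19 - 529) = 1372*(-10050/19) = -13788600/19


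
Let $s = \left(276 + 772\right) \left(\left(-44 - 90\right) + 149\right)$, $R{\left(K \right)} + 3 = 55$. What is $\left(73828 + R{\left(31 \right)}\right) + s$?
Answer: $89600$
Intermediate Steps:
$R{\left(K \right)} = 52$ ($R{\left(K \right)} = -3 + 55 = 52$)
$s = 15720$ ($s = 1048 \left(-134 + 149\right) = 1048 \cdot 15 = 15720$)
$\left(73828 + R{\left(31 \right)}\right) + s = \left(73828 + 52\right) + 15720 = 73880 + 15720 = 89600$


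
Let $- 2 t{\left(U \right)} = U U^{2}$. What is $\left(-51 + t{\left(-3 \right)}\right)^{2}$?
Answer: $\frac{5625}{4} \approx 1406.3$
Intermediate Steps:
$t{\left(U \right)} = - \frac{U^{3}}{2}$ ($t{\left(U \right)} = - \frac{U U^{2}}{2} = - \frac{U^{3}}{2}$)
$\left(-51 + t{\left(-3 \right)}\right)^{2} = \left(-51 - \frac{\left(-3\right)^{3}}{2}\right)^{2} = \left(-51 - - \frac{27}{2}\right)^{2} = \left(-51 + \frac{27}{2}\right)^{2} = \left(- \frac{75}{2}\right)^{2} = \frac{5625}{4}$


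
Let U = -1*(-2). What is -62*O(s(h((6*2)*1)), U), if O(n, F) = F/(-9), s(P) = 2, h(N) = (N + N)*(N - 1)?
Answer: 124/9 ≈ 13.778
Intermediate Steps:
h(N) = 2*N*(-1 + N) (h(N) = (2*N)*(-1 + N) = 2*N*(-1 + N))
U = 2
O(n, F) = -F/9 (O(n, F) = F*(-⅑) = -F/9)
-62*O(s(h((6*2)*1)), U) = -(-62)*2/9 = -62*(-2/9) = 124/9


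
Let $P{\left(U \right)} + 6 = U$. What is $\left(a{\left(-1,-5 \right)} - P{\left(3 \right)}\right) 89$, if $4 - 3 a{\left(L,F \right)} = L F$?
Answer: $\frac{712}{3} \approx 237.33$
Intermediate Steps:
$a{\left(L,F \right)} = \frac{4}{3} - \frac{F L}{3}$ ($a{\left(L,F \right)} = \frac{4}{3} - \frac{L F}{3} = \frac{4}{3} - \frac{F L}{3}$)
$P{\left(U \right)} = -6 + U$
$\left(a{\left(-1,-5 \right)} - P{\left(3 \right)}\right) 89 = \left(\left(\frac{4}{3} - \left(- \frac{5}{3}\right) \left(-1\right)\right) - \left(-6 + 3\right)\right) 89 = \left(\left(\frac{4}{3} - \frac{5}{3}\right) - -3\right) 89 = \left(- \frac{1}{3} + 3\right) 89 = \frac{8}{3} \cdot 89 = \frac{712}{3}$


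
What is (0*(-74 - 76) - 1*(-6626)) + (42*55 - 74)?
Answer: 8862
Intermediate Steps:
(0*(-74 - 76) - 1*(-6626)) + (42*55 - 74) = (0*(-150) + 6626) + (2310 - 74) = (0 + 6626) + 2236 = 6626 + 2236 = 8862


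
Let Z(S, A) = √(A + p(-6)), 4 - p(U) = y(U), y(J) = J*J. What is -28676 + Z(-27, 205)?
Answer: -28676 + √173 ≈ -28663.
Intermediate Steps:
y(J) = J²
p(U) = 4 - U²
Z(S, A) = √(-32 + A) (Z(S, A) = √(A + (4 - 1*(-6)²)) = √(A + (4 - 1*36)) = √(A + (4 - 36)) = √(A - 32) = √(-32 + A))
-28676 + Z(-27, 205) = -28676 + √(-32 + 205) = -28676 + √173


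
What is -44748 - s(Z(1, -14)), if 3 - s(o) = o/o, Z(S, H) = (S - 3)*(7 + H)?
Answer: -44750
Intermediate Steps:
Z(S, H) = (-3 + S)*(7 + H)
s(o) = 2 (s(o) = 3 - o/o = 3 - 1*1 = 3 - 1 = 2)
-44748 - s(Z(1, -14)) = -44748 - 1*2 = -44748 - 2 = -44750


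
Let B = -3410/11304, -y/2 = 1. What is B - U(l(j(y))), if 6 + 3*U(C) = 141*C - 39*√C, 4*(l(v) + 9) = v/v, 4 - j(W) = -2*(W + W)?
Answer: 583496/1413 + 13*I*√35/2 ≈ 412.95 + 38.455*I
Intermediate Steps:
y = -2 (y = -2*1 = -2)
j(W) = 4 + 4*W (j(W) = 4 - (-2)*(W + W) = 4 - (-2)*2*W = 4 - (-4)*W = 4 + 4*W)
l(v) = -35/4 (l(v) = -9 + (v/v)/4 = -9 + (¼)*1 = -9 + ¼ = -35/4)
U(C) = -2 - 13*√C + 47*C (U(C) = -2 + (141*C - 39*√C)/3 = -2 + (-39*√C + 141*C)/3 = -2 + (-13*√C + 47*C) = -2 - 13*√C + 47*C)
B = -1705/5652 (B = -3410*1/11304 = -1705/5652 ≈ -0.30166)
B - U(l(j(y))) = -1705/5652 - (-2 - 13*I*√35/2 + 47*(-35/4)) = -1705/5652 - (-2 - 13*I*√35/2 - 1645/4) = -1705/5652 - (-1653/4 - 13*I*√35/2) = -1705/5652 + (1653/4 + 13*I*√35/2) = 583496/1413 + 13*I*√35/2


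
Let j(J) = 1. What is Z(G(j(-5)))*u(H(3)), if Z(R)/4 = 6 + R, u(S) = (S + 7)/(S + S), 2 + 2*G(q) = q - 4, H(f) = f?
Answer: 70/3 ≈ 23.333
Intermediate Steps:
G(q) = -3 + q/2 (G(q) = -1 + (q - 4)/2 = -1 + (-4 + q)/2 = -1 + (-2 + q/2) = -3 + q/2)
u(S) = (7 + S)/(2*S) (u(S) = (7 + S)/((2*S)) = (7 + S)*(1/(2*S)) = (7 + S)/(2*S))
Z(R) = 24 + 4*R (Z(R) = 4*(6 + R) = 24 + 4*R)
Z(G(j(-5)))*u(H(3)) = (24 + 4*(-3 + (½)*1))*((½)*(7 + 3)/3) = (24 + 4*(-3 + ½))*((½)*(⅓)*10) = (24 + 4*(-5/2))*(5/3) = (24 - 10)*(5/3) = 14*(5/3) = 70/3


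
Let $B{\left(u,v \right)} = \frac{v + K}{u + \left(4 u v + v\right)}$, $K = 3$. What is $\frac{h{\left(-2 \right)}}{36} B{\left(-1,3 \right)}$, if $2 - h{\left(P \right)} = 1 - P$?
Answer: $\frac{1}{60} \approx 0.016667$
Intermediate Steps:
$B{\left(u,v \right)} = \frac{3 + v}{u + v + 4 u v}$ ($B{\left(u,v \right)} = \frac{v + 3}{u + \left(4 u v + v\right)} = \frac{3 + v}{u + \left(4 u v + v\right)} = \frac{3 + v}{u + \left(v + 4 u v\right)} = \frac{3 + v}{u + v + 4 u v}$)
$h{\left(P \right)} = 1 + P$ ($h{\left(P \right)} = 2 - \left(1 - P\right) = 2 + \left(-1 + P\right) = 1 + P$)
$\frac{h{\left(-2 \right)}}{36} B{\left(-1,3 \right)} = \frac{1 - 2}{36} \frac{3 + 3}{-1 + 3 + 4 \left(-1\right) 3} = \frac{1}{36} \left(-1\right) \frac{1}{-1 + 3 - 12} \cdot 6 = - \frac{\frac{1}{-10} \cdot 6}{36} = - \frac{\left(- \frac{1}{10}\right) 6}{36} = \left(- \frac{1}{36}\right) \left(- \frac{3}{5}\right) = \frac{1}{60}$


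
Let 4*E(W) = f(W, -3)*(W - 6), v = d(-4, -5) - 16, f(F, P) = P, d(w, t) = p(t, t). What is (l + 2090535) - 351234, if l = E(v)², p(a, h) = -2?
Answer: 1739625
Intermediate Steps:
d(w, t) = -2
v = -18 (v = -2 - 16 = -18)
E(W) = 9/2 - 3*W/4 (E(W) = (-3*(W - 6))/4 = (-3*(-6 + W))/4 = (18 - 3*W)/4 = 9/2 - 3*W/4)
l = 324 (l = (9/2 - ¾*(-18))² = (9/2 + 27/2)² = 18² = 324)
(l + 2090535) - 351234 = (324 + 2090535) - 351234 = 2090859 - 351234 = 1739625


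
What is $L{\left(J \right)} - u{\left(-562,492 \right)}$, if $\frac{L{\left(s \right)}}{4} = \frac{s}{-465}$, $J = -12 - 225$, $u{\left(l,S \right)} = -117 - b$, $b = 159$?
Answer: $\frac{43096}{155} \approx 278.04$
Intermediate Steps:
$u{\left(l,S \right)} = -276$ ($u{\left(l,S \right)} = -117 - 159 = -276$)
$J = -237$
$L{\left(s \right)} = - \frac{4 s}{465}$ ($L{\left(s \right)} = 4 \frac{s}{-465} = 4 s \left(- \frac{1}{465}\right) = 4 \left(- \frac{s}{465}\right) = - \frac{4 s}{465}$)
$L{\left(J \right)} - u{\left(-562,492 \right)} = \left(- \frac{4}{465}\right) \left(-237\right) - -276 = \frac{316}{155} + 276 = \frac{43096}{155}$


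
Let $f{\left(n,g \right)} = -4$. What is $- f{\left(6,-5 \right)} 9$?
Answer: $36$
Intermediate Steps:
$- f{\left(6,-5 \right)} 9 = \left(-1\right) \left(-4\right) 9 = 4 \cdot 9 = 36$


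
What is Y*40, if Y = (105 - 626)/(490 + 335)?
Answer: -4168/165 ≈ -25.261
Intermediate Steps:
Y = -521/825 ≈ -0.63152
Y*40 = -521/825*40 = -4168/165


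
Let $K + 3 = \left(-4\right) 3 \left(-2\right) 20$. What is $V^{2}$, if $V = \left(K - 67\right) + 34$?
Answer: $197136$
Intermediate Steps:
$K = 477$ ($K = -3 + \left(-4\right) 3 \left(-2\right) 20 = -3 + \left(-12\right) \left(-2\right) 20 = -3 + 24 \cdot 20 = -3 + 480 = 477$)
$V = 444$ ($V = \left(477 - 67\right) + 34 = 410 + 34 = 444$)
$V^{2} = 444^{2} = 197136$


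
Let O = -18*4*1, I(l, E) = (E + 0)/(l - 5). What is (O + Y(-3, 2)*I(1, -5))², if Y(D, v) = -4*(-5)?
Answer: 2209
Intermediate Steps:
I(l, E) = E/(-5 + l)
Y(D, v) = 20
O = -72 (O = -3*24*1 = -72*1 = -72)
(O + Y(-3, 2)*I(1, -5))² = (-72 + 20*(-5/(-5 + 1)))² = (-72 + 20*(-5/(-4)))² = (-72 + 20*(-5*(-¼)))² = (-72 + 20*(5/4))² = (-72 + 25)² = (-47)² = 2209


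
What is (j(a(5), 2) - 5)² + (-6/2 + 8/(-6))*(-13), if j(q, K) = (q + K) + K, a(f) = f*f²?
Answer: 46297/3 ≈ 15432.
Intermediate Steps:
a(f) = f³
j(q, K) = q + 2*K (j(q, K) = (K + q) + K = q + 2*K)
(j(a(5), 2) - 5)² + (-6/2 + 8/(-6))*(-13) = ((5³ + 2*2) - 5)² + (-6/2 + 8/(-6))*(-13) = ((125 + 4) - 5)² + (-6*½ + 8*(-⅙))*(-13) = (129 - 5)² + (-3 - 4/3)*(-13) = 124² - 13/3*(-13) = 15376 + 169/3 = 46297/3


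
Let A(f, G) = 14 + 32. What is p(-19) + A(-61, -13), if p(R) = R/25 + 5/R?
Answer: 21364/475 ≈ 44.977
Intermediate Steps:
A(f, G) = 46
p(R) = 5/R + R/25 (p(R) = R*(1/25) + 5/R = R/25 + 5/R = 5/R + R/25)
p(-19) + A(-61, -13) = (5/(-19) + (1/25)*(-19)) + 46 = (5*(-1/19) - 19/25) + 46 = (-5/19 - 19/25) + 46 = -486/475 + 46 = 21364/475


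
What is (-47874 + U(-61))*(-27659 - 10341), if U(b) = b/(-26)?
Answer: 23648597000/13 ≈ 1.8191e+9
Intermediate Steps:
U(b) = -b/26 (U(b) = b*(-1/26) = -b/26)
(-47874 + U(-61))*(-27659 - 10341) = (-47874 - 1/26*(-61))*(-27659 - 10341) = (-47874 + 61/26)*(-38000) = -1244663/26*(-38000) = 23648597000/13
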